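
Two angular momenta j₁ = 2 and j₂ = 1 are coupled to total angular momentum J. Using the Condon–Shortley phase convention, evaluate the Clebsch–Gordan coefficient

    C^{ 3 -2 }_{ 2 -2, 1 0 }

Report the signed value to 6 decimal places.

+√(1/3) ≈ +0.577350

√[7·0!4!2!/7! · 0!4!1!1!1!5!] = √(192)
  +(−1)^0/∏(0,0,4,1,0,1)! = 1/24  (running 1/24)
⟨..|..⟩ = √(192)·(1/24) = +0.577350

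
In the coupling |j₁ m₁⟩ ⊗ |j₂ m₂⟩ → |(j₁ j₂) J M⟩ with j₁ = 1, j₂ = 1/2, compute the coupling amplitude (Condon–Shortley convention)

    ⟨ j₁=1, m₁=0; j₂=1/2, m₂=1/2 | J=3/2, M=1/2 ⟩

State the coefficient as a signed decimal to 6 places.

triangle: 0!×2!×1!/4! = 2/24
(j±m)!: 1!×1!×1!×0!×2!×1! = 2
prefactor² = (2J+1)×Δ×N² = 2/3
  k=0: +1/(0!×0!×1!×1!×1!×0!) = 1
Σ = 1  ⇒  CG² = 2/3×1² = 2/3
CG = +√(2/3) = +0.816497

+0.816497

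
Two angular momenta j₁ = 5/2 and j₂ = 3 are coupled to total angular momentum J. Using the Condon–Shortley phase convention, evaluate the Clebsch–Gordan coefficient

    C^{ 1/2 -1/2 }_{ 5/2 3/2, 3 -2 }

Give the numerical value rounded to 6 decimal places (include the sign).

j₁+j₂−J=5  J+j₁−j₂=0  J−j₁+j₂=1  j₁+j₂+J+1=7
(j₁±m₁, j₂±m₂, J±M) = (4,1,1,5,0,1)
P² = 960/7
sum k=1..1:
  [1] −1/24 = -1/24
S = -1/24
C² = P²·S² = 5/21 ; C = -0.487950

-0.487950  (= −√(5/21))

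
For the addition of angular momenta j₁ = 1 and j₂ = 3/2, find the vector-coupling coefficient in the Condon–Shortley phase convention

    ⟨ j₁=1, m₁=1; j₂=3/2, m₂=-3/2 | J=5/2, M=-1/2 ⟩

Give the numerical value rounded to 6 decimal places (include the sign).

+0.316228

j₁+j₂−J=0  J+j₁−j₂=2  J−j₁+j₂=3  j₁+j₂+J+1=6
(j₁±m₁, j₂±m₂, J±M) = (2,0,0,3,2,3)
P² = 72/5
sum k=0..0:
  [0] +1/12 = 1/12
S = 1/12
C² = P²·S² = 1/10 ; C = +0.316228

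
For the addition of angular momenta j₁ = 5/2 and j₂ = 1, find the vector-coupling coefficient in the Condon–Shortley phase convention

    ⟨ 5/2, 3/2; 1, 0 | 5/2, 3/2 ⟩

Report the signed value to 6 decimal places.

+0.507093

j₁+j₂−J=1  J+j₁−j₂=4  J−j₁+j₂=1  j₁+j₂+J+1=7
(j₁±m₁, j₂±m₂, J±M) = (4,1,1,1,4,1)
P² = 576/35
sum k=0..1:
  [0] +1/6 = 1/6
  [1] −1/24 = -1/24
S = 1/8
C² = P²·S² = 9/35 ; C = +0.507093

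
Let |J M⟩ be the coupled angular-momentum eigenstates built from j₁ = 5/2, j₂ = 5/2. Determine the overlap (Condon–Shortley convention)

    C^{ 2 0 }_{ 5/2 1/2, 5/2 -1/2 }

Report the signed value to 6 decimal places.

√[5·3!2!2!/8! · 3!2!2!3!2!2!] = √(12/7)
  +(−1)^0/∏(0,3,2,2,0,0)! = 1/24  (running 1/24)
  +(−1)^1/∏(1,2,1,1,1,1)! = -1/2  (running -11/24)
  +(−1)^2/∏(2,1,0,0,2,2)! = 1/8  (running -1/3)
⟨..|..⟩ = √(12/7)·(-1/3) = -0.436436

-0.436436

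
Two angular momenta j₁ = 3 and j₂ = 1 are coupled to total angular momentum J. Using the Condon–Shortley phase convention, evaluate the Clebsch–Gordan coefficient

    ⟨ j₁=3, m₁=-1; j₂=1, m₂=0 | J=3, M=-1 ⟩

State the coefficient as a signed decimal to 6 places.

-0.288675  (= −√(1/12))

√[7·1!5!1!/8! · 2!4!1!1!2!4!] = √(48)
  +(−1)^0/∏(0,1,4,1,1,0)! = 1/24  (running 1/24)
  +(−1)^1/∏(1,0,3,0,2,1)! = -1/12  (running -1/24)
⟨..|..⟩ = √(48)·(-1/24) = -0.288675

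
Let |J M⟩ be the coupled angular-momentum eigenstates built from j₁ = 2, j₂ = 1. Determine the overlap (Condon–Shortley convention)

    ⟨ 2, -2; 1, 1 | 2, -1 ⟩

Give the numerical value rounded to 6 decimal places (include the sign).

triangle: 1!×3!×1!/6! = 6/720
(j±m)!: 0!×4!×2!×0!×1!×3! = 288
prefactor² = (2J+1)×Δ×N² = 12
  k=1: −1/(1!×0!×3!×1!×0!×0!) = -1/6
Σ = -1/6  ⇒  CG² = 12×(-1/6)² = 1/3
CG = −√(1/3) = -0.577350

-0.577350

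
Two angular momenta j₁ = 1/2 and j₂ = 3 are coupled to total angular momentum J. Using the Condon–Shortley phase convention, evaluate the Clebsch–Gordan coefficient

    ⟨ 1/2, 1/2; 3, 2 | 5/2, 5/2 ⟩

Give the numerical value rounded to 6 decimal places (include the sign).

triangle: 1!×0!×5!/7! = 120/5040
(j±m)!: 1!×0!×5!×1!×5!×0! = 14400
prefactor² = (2J+1)×Δ×N² = 14400/7
  k=0: +1/(0!×1!×0!×5!×0!×0!) = 1/120
Σ = 1/120  ⇒  CG² = 14400/7×1/120² = 1/7
CG = +√(1/7) = +0.377964

+0.377964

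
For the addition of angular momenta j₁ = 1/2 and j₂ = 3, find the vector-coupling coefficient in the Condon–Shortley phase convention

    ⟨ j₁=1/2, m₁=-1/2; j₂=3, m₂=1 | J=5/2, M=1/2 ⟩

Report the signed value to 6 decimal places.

−√(4/7) ≈ -0.755929

j₁+j₂−J=1  J+j₁−j₂=0  J−j₁+j₂=5  j₁+j₂+J+1=7
(j₁±m₁, j₂±m₂, J±M) = (0,1,4,2,3,2)
P² = 576/7
sum k=1..1:
  [1] −1/12 = -1/12
S = -1/12
C² = P²·S² = 4/7 ; C = -0.755929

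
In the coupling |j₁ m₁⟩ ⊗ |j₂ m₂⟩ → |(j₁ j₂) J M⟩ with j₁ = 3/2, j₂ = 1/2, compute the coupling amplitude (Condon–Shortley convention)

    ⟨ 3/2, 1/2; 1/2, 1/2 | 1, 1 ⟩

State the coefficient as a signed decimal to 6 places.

j₁+j₂−J=1  J+j₁−j₂=2  J−j₁+j₂=0  j₁+j₂+J+1=4
(j₁±m₁, j₂±m₂, J±M) = (2,1,1,0,2,0)
P² = 1
sum k=1..1:
  [1] −1/2 = -1/2
S = -1/2
C² = P²·S² = 1/4 ; C = -0.500000

−√(1/4) = -0.500000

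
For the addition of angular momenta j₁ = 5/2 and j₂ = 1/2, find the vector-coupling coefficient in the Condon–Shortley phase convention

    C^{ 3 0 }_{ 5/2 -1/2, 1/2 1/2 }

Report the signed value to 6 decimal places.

triangle: 0!*5!*1!/7! = 120/5040
(j±m)!: 2!*3!*1!*0!*3!*3! = 432
prefactor² = (2J+1)*Δ*N² = 72
  k=0: +1/(0!*0!*3!*1!*2!*0!) = 1/12
Σ = 1/12  ⇒  CG² = 72*1/12² = 1/2
CG = +√(1/2) = +0.707107

+√(1/2) ≈ +0.707107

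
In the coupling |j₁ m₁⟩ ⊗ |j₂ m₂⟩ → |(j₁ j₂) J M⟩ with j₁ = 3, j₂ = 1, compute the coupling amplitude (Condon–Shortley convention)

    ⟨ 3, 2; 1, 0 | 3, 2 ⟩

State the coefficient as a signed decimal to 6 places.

+0.577350

√[7·1!5!1!/8! · 5!1!1!1!5!1!] = √(300)
  +(−1)^0/∏(0,1,1,1,4,0)! = 1/24  (running 1/24)
  +(−1)^1/∏(1,0,0,0,5,1)! = -1/120  (running 1/30)
⟨..|..⟩ = √(300)·(1/30) = +0.577350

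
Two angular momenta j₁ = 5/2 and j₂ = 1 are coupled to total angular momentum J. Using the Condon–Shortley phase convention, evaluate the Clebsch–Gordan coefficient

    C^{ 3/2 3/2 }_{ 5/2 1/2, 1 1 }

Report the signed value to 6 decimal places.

+0.258199

j₁+j₂−J=2  J+j₁−j₂=3  J−j₁+j₂=0  j₁+j₂+J+1=6
(j₁±m₁, j₂±m₂, J±M) = (3,2,2,0,3,0)
P² = 48/5
sum k=2..2:
  [2] +1/12 = 1/12
S = 1/12
C² = P²·S² = 1/15 ; C = +0.258199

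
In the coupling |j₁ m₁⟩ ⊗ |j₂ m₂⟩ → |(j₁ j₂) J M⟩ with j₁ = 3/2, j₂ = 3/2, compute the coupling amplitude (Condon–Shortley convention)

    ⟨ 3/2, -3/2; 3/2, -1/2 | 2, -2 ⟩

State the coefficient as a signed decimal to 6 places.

j₁+j₂−J=1  J+j₁−j₂=2  J−j₁+j₂=2  j₁+j₂+J+1=6
(j₁±m₁, j₂±m₂, J±M) = (0,3,1,2,0,4)
P² = 8
sum k=1..1:
  [1] −1/4 = -1/4
S = -1/4
C² = P²·S² = 1/2 ; C = -0.707107

−√(1/2) ≈ -0.707107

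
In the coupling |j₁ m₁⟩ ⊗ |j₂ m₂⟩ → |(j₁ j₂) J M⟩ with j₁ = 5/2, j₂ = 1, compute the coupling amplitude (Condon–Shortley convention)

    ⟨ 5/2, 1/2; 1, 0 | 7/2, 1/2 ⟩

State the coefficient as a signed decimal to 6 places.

√[8·0!5!2!/8! · 3!2!1!1!4!3!] = √(576/7)
  +(−1)^0/∏(0,0,2,1,3,1)! = 1/12  (running 1/12)
⟨..|..⟩ = √(576/7)·(1/12) = +0.755929

+0.755929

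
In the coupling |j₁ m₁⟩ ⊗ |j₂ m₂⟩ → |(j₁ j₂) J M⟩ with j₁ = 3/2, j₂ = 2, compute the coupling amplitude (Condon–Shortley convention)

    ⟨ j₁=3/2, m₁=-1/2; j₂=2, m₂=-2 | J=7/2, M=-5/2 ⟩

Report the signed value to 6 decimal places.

j₁+j₂−J=0  J+j₁−j₂=3  J−j₁+j₂=4  j₁+j₂+J+1=8
(j₁±m₁, j₂±m₂, J±M) = (1,2,0,4,1,6)
P² = 6912/7
sum k=0..0:
  [0] +1/48 = 1/48
S = 1/48
C² = P²·S² = 3/7 ; C = +0.654654

+√(3/7) = +0.654654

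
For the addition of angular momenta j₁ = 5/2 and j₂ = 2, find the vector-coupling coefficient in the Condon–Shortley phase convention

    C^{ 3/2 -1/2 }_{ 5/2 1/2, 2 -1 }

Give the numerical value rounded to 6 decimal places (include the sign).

-0.487950  (= −√(5/21))

√[4·3!2!1!/7! · 3!2!1!3!1!2!] = √(48/35)
  +(−1)^0/∏(0,3,2,1,0,0)! = 1/12  (running 1/12)
  +(−1)^1/∏(1,2,1,0,1,1)! = -1/2  (running -5/12)
⟨..|..⟩ = √(48/35)·(-5/12) = -0.487950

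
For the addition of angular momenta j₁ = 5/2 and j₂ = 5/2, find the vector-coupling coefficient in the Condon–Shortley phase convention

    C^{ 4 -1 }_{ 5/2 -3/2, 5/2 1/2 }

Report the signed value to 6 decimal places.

−√(5/14) ≈ -0.597614

j₁+j₂−J=1  J+j₁−j₂=4  J−j₁+j₂=4  j₁+j₂+J+1=10
(j₁±m₁, j₂±m₂, J±M) = (1,4,3,2,3,5)
P² = 10368/35
sum k=0..1:
  [0] +1/144 = 1/144
  [1] −1/24 = -1/24
S = -5/144
C² = P²·S² = 5/14 ; C = -0.597614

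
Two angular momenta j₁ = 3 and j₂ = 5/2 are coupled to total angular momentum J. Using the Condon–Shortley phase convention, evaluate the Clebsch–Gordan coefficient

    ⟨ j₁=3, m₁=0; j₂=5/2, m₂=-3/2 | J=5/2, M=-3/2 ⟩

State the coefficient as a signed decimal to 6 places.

-0.483046

j₁+j₂−J=3  J+j₁−j₂=3  J−j₁+j₂=2  j₁+j₂+J+1=9
(j₁±m₁, j₂±m₂, J±M) = (3,3,1,4,1,4)
P² = 864/35
sum k=0..1:
  [0] +1/36 = 1/36
  [1] −1/8 = -1/8
S = -7/72
C² = P²·S² = 7/30 ; C = -0.483046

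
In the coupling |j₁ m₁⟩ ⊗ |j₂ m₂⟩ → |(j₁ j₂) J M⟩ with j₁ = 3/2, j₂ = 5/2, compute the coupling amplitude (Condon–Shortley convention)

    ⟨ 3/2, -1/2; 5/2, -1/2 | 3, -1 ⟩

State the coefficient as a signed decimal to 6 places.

√[7·1!2!4!/8! · 1!2!2!3!2!4!] = √(48/5)
  +(−1)^0/∏(0,1,2,2,0,2)! = 1/8  (running 1/8)
  +(−1)^1/∏(1,0,1,1,1,3)! = -1/6  (running -1/24)
⟨..|..⟩ = √(48/5)·(-1/24) = -0.129099

-0.129099  (= −√(1/60))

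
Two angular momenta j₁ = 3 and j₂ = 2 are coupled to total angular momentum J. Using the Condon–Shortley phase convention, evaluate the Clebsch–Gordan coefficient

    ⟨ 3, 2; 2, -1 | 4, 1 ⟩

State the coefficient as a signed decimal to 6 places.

+0.591608  (= +√(7/20))

√[9·1!5!3!/10! · 5!1!1!3!5!3!] = √(6480/7)
  +(−1)^0/∏(0,1,1,1,4,2)! = 1/48  (running 1/48)
  +(−1)^1/∏(1,0,0,0,5,3)! = -1/720  (running 7/360)
⟨..|..⟩ = √(6480/7)·(7/360) = +0.591608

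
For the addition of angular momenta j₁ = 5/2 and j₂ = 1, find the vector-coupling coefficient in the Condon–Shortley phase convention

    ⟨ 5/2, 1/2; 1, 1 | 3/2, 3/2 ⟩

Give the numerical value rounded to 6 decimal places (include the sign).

+√(1/15) = +0.258199

j₁+j₂−J=2  J+j₁−j₂=3  J−j₁+j₂=0  j₁+j₂+J+1=6
(j₁±m₁, j₂±m₂, J±M) = (3,2,2,0,3,0)
P² = 48/5
sum k=2..2:
  [2] +1/12 = 1/12
S = 1/12
C² = P²·S² = 1/15 ; C = +0.258199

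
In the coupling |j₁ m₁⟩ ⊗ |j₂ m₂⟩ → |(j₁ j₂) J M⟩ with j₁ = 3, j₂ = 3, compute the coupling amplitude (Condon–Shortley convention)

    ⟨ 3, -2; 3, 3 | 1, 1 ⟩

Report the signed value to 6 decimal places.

-0.327327

triangle: 5!·1!·1!/8! = 120/40320
(j±m)!: 1!·5!·6!·0!·2!·0! = 172800
prefactor² = (2J+1)·Δ·N² = 10800/7
  k=5: −1/(5!·0!·0!·1!·1!·0!) = -1/120
Σ = -1/120  ⇒  CG² = 10800/7·(-1/120)² = 3/28
CG = −√(3/28) = -0.327327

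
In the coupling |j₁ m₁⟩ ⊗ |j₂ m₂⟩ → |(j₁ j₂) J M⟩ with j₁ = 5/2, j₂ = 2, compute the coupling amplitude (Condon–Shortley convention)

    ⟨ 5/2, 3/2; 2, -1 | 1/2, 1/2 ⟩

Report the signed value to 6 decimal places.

-0.516398  (= −√(4/15))

√[2·4!1!0!/6! · 4!1!1!3!1!0!] = √(48/5)
  +(−1)^1/∏(1,3,0,0,1,0)! = -1/6  (running -1/6)
⟨..|..⟩ = √(48/5)·(-1/6) = -0.516398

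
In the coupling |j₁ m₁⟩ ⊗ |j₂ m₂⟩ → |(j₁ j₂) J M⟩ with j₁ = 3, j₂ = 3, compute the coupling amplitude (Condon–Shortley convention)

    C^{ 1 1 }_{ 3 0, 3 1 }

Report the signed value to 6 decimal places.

triangle: 5!·1!·1!/8! = 120/40320
(j±m)!: 3!·3!·4!·2!·2!·0! = 3456
prefactor² = (2J+1)·Δ·N² = 216/7
  k=3: −1/(3!·2!·0!·1!·1!·0!) = -1/12
Σ = -1/12  ⇒  CG² = 216/7·(-1/12)² = 3/14
CG = −√(3/14) = -0.462910

-0.462910  (= −√(3/14))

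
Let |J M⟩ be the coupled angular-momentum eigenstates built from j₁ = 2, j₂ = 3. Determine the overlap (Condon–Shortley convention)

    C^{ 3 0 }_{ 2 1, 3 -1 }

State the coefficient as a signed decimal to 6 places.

+√(1/30) ≈ +0.182574

√[7·2!2!4!/9! · 3!1!2!4!3!3!] = √(96/5)
  +(−1)^0/∏(0,2,1,2,1,2)! = 1/8  (running 1/8)
  +(−1)^1/∏(1,1,0,1,2,3)! = -1/12  (running 1/24)
⟨..|..⟩ = √(96/5)·(1/24) = +0.182574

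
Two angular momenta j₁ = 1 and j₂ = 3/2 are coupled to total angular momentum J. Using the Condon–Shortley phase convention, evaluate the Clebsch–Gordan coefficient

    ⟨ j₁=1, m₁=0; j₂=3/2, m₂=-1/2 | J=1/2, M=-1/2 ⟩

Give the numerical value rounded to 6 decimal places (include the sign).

triangle: 2!*0!*1!/4! = 2/24
(j±m)!: 1!*1!*1!*2!*0!*1! = 2
prefactor² = (2J+1)*Δ*N² = 1/3
  k=1: −1/(1!*1!*0!*0!*0!*1!) = -1
Σ = -1  ⇒  CG² = 1/3*(-1)² = 1/3
CG = −√(1/3) = -0.577350

−√(1/3) ≈ -0.577350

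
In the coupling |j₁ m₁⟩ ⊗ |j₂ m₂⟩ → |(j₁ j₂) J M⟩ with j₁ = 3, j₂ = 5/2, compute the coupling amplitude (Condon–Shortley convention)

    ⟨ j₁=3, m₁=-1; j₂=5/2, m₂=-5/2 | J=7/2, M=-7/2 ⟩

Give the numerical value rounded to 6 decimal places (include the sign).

triangle: 2!*4!*3!/10! = 288/3628800
(j±m)!: 2!*4!*0!*5!*0!*7! = 29030400
prefactor² = (2J+1)*Δ*N² = 18432
  k=0: +1/(0!*2!*4!*0!*0!*3!) = 1/288
Σ = 1/288  ⇒  CG² = 18432*1/288² = 2/9
CG = +√(2/9) = +0.471405

+√(2/9) ≈ +0.471405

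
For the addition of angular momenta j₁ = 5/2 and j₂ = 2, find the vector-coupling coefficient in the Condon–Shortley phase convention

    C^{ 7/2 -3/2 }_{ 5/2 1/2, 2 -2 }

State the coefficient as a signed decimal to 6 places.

triangle: 1!*4!*3!/9! = 144/362880
(j±m)!: 3!*2!*0!*4!*2!*5! = 69120
prefactor² = (2J+1)*Δ*N² = 1536/7
  k=0: +1/(0!*1!*2!*0!*2!*3!) = 1/24
Σ = 1/24  ⇒  CG² = 1536/7*1/24² = 8/21
CG = +√(8/21) = +0.617213

+√(8/21) ≈ +0.617213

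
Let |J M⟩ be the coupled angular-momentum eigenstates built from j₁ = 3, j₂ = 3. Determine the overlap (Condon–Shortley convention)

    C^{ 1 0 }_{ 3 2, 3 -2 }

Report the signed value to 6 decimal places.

−√(1/7) ≈ -0.377964

triangle: 5!·1!·1!/8! = 120/40320
(j±m)!: 5!·1!·1!·5!·1!·1! = 14400
prefactor² = (2J+1)·Δ·N² = 900/7
  k=0: +1/(0!·5!·1!·1!·0!·0!) = 1/120
  k=1: −1/(1!·4!·0!·0!·1!·1!) = -1/24
Σ = -1/30  ⇒  CG² = 900/7·(-1/30)² = 1/7
CG = −√(1/7) = -0.377964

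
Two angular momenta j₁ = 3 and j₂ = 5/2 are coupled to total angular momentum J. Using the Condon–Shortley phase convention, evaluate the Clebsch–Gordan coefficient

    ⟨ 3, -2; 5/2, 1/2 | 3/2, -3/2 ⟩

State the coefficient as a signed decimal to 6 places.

-0.534522  (= −√(2/7))

triangle: 4!*2!*1!/8! = 48/40320
(j±m)!: 1!*5!*3!*2!*0!*3! = 8640
prefactor² = (2J+1)*Δ*N² = 288/7
  k=3: −1/(3!*1!*2!*0!*0!*1!) = -1/12
Σ = -1/12  ⇒  CG² = 288/7*(-1/12)² = 2/7
CG = −√(2/7) = -0.534522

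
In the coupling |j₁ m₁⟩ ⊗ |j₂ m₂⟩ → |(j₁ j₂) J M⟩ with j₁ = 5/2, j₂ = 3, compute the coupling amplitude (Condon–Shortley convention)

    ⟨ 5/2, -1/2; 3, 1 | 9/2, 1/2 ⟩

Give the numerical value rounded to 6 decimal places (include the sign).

-0.480500

j₁+j₂−J=1  J+j₁−j₂=4  J−j₁+j₂=5  j₁+j₂+J+1=11
(j₁±m₁, j₂±m₂, J±M) = (2,3,4,2,5,4)
P² = 92160/77
sum k=0..1:
  [0] +1/144 = 1/144
  [1] −1/48 = -1/48
S = -1/72
C² = P²·S² = 160/693 ; C = -0.480500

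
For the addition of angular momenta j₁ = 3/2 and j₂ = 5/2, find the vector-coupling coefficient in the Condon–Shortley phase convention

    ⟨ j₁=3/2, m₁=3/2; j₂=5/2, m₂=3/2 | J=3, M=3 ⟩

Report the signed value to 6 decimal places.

+0.612372

triangle: 1!×2!×4!/8! = 48/40320
(j±m)!: 3!×0!×4!×1!×6!×0! = 103680
prefactor² = (2J+1)×Δ×N² = 864
  k=0: +1/(0!×1!×0!×4!×2!×0!) = 1/48
Σ = 1/48  ⇒  CG² = 864×1/48² = 3/8
CG = +√(3/8) = +0.612372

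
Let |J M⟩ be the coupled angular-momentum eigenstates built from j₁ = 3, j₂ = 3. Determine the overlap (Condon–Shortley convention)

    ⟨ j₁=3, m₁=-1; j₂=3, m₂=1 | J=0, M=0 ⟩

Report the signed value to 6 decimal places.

j₁+j₂−J=6  J+j₁−j₂=0  J−j₁+j₂=0  j₁+j₂+J+1=7
(j₁±m₁, j₂±m₂, J±M) = (2,4,4,2,0,0)
P² = 2304/7
sum k=4..4:
  [4] +1/48 = 1/48
S = 1/48
C² = P²·S² = 1/7 ; C = +0.377964

+√(1/7) = +0.377964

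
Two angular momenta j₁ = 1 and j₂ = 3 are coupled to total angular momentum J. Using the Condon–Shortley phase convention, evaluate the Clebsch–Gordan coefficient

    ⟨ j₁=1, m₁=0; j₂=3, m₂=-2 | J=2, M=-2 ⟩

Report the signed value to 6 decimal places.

-0.487950

√[5·2!0!4!/7! · 1!1!1!5!0!4!] = √(960/7)
  +(−1)^1/∏(1,1,0,0,0,4)! = -1/24  (running -1/24)
⟨..|..⟩ = √(960/7)·(-1/24) = -0.487950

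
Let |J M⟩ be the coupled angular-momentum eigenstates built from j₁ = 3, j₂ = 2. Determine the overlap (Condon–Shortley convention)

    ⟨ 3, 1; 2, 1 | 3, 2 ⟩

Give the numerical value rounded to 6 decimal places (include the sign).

√[7·2!4!2!/9! · 4!2!3!1!5!1!] = √(64)
  +(−1)^1/∏(1,1,1,2,3,0)! = -1/12  (running -1/12)
  +(−1)^2/∏(2,0,0,1,4,1)! = 1/48  (running -1/16)
⟨..|..⟩ = √(64)·(-1/16) = -0.500000

-0.500000  (= −√(1/4))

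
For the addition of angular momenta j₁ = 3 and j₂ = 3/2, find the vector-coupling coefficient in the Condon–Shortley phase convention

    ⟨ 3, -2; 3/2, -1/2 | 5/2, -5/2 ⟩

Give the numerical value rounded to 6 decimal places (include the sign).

triangle: 2!*4!*1!/8! = 48/40320
(j±m)!: 1!*5!*1!*2!*0!*5! = 28800
prefactor² = (2J+1)*Δ*N² = 1440/7
  k=1: −1/(1!*1!*4!*0!*0!*1!) = -1/24
Σ = -1/24  ⇒  CG² = 1440/7*(-1/24)² = 5/14
CG = −√(5/14) = -0.597614

-0.597614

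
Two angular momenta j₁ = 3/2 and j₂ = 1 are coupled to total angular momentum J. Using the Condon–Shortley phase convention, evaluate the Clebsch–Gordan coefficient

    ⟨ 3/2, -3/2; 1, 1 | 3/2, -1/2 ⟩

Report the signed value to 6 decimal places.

−√(2/5) ≈ -0.632456

j₁+j₂−J=1  J+j₁−j₂=2  J−j₁+j₂=1  j₁+j₂+J+1=5
(j₁±m₁, j₂±m₂, J±M) = (0,3,2,0,1,2)
P² = 8/5
sum k=1..1:
  [1] −1/2 = -1/2
S = -1/2
C² = P²·S² = 2/5 ; C = -0.632456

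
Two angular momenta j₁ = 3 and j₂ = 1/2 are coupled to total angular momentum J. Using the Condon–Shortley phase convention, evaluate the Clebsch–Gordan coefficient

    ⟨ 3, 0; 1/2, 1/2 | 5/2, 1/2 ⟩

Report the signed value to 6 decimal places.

triangle: 1!*5!*0!/7! = 120/5040
(j±m)!: 3!*3!*1!*0!*3!*2! = 432
prefactor² = (2J+1)*Δ*N² = 432/7
  k=1: −1/(1!*0!*2!*0!*3!*0!) = -1/12
Σ = -1/12  ⇒  CG² = 432/7*(-1/12)² = 3/7
CG = −√(3/7) = -0.654654

-0.654654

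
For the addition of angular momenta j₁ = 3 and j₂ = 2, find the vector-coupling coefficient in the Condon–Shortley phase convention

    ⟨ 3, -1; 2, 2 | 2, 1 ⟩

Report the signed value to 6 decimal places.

triangle: 3!×3!×1!/8! = 36/40320
(j±m)!: 2!×4!×4!×0!×3!×1! = 6912
prefactor² = (2J+1)×Δ×N² = 216/7
  k=3: −1/(3!×0!×1!×1!×2!×0!) = -1/12
Σ = -1/12  ⇒  CG² = 216/7×(-1/12)² = 3/14
CG = −√(3/14) = -0.462910

−√(3/14) = -0.462910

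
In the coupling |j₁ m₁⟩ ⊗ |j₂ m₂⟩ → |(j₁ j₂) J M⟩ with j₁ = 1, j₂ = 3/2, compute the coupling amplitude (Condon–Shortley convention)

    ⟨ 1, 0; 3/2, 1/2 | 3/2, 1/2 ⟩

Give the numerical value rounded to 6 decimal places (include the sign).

−√(1/15) ≈ -0.258199

triangle: 1!·1!·2!/5! = 2/120
(j±m)!: 1!·1!·2!·1!·2!·1! = 4
prefactor² = (2J+1)·Δ·N² = 4/15
  k=0: +1/(0!·1!·1!·2!·0!·0!) = 1/2
  k=1: −1/(1!·0!·0!·1!·1!·1!) = -1
Σ = -1/2  ⇒  CG² = 4/15·(-1/2)² = 1/15
CG = −√(1/15) = -0.258199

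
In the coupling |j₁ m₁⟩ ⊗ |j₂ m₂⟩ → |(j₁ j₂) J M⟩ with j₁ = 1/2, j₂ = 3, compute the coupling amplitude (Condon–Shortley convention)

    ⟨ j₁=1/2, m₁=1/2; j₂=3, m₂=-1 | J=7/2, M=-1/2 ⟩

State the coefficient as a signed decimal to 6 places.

j₁+j₂−J=0  J+j₁−j₂=1  J−j₁+j₂=6  j₁+j₂+J+1=8
(j₁±m₁, j₂±m₂, J±M) = (1,0,2,4,3,4)
P² = 6912/7
sum k=0..0:
  [0] +1/48 = 1/48
S = 1/48
C² = P²·S² = 3/7 ; C = +0.654654

+√(3/7) = +0.654654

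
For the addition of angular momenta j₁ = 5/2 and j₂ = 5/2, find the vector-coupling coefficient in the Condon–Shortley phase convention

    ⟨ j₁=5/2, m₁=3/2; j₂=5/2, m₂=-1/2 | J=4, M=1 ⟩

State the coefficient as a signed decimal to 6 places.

+√(5/14) = +0.597614

triangle: 1!×4!×4!/10! = 576/3628800
(j±m)!: 4!×1!×2!×3!×5!×3! = 207360
prefactor² = (2J+1)×Δ×N² = 10368/35
  k=0: +1/(0!×1!×1!×2!×3!×2!) = 1/24
  k=1: −1/(1!×0!×0!×1!×4!×3!) = -1/144
Σ = 5/144  ⇒  CG² = 10368/35×5/144² = 5/14
CG = +√(5/14) = +0.597614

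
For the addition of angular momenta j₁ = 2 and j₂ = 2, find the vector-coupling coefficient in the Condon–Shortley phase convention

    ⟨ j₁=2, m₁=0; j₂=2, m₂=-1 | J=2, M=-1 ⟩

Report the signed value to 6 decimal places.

j₁+j₂−J=2  J+j₁−j₂=2  J−j₁+j₂=2  j₁+j₂+J+1=7
(j₁±m₁, j₂±m₂, J±M) = (2,2,1,3,1,3)
P² = 8/7
sum k=0..1:
  [0] +1/4 = 1/4
  [1] −1/2 = -1/2
S = -1/4
C² = P²·S² = 1/14 ; C = -0.267261

-0.267261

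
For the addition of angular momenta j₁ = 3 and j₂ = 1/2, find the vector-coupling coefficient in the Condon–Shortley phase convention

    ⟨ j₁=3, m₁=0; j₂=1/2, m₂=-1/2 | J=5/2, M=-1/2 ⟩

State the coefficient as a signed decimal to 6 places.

j₁+j₂−J=1  J+j₁−j₂=5  J−j₁+j₂=0  j₁+j₂+J+1=7
(j₁±m₁, j₂±m₂, J±M) = (3,3,0,1,2,3)
P² = 432/7
sum k=0..0:
  [0] +1/12 = 1/12
S = 1/12
C² = P²·S² = 3/7 ; C = +0.654654

+√(3/7) = +0.654654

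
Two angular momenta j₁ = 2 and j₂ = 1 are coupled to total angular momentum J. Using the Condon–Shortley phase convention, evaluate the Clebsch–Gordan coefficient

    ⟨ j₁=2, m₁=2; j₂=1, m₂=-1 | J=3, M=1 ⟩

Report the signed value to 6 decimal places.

+√(1/15) ≈ +0.258199

√[7·0!4!2!/7! · 4!0!0!2!4!2!] = √(768/5)
  +(−1)^0/∏(0,0,0,0,4,2)! = 1/48  (running 1/48)
⟨..|..⟩ = √(768/5)·(1/48) = +0.258199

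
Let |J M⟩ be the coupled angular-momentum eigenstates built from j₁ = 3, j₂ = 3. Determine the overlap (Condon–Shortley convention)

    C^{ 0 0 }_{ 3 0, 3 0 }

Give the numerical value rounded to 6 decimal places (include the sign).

triangle: 6!*0!*0!/7! = 720/5040
(j±m)!: 3!*3!*3!*3!*0!*0! = 1296
prefactor² = (2J+1)*Δ*N² = 1296/7
  k=3: −1/(3!*3!*0!*0!*0!*0!) = -1/36
Σ = -1/36  ⇒  CG² = 1296/7*(-1/36)² = 1/7
CG = −√(1/7) = -0.377964

-0.377964  (= −√(1/7))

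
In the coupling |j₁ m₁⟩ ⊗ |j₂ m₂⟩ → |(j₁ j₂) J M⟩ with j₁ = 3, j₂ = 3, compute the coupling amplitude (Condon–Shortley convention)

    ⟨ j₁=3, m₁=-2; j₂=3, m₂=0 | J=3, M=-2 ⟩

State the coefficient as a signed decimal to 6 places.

+√(1/6) = +0.408248

√[7·3!3!3!/10! · 1!5!3!3!1!5!] = √(216)
  +(−1)^2/∏(2,1,3,1,0,2)! = 1/24  (running 1/24)
  +(−1)^3/∏(3,0,2,0,1,3)! = -1/72  (running 1/36)
⟨..|..⟩ = √(216)·(1/36) = +0.408248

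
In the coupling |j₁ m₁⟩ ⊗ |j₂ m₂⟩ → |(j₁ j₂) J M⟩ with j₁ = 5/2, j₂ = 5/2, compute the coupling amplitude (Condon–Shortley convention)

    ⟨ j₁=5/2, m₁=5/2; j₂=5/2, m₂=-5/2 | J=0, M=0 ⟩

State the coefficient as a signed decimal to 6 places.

j₁+j₂−J=5  J+j₁−j₂=0  J−j₁+j₂=0  j₁+j₂+J+1=6
(j₁±m₁, j₂±m₂, J±M) = (5,0,0,5,0,0)
P² = 2400
sum k=0..0:
  [0] +1/120 = 1/120
S = 1/120
C² = P²·S² = 1/6 ; C = +0.408248

+0.408248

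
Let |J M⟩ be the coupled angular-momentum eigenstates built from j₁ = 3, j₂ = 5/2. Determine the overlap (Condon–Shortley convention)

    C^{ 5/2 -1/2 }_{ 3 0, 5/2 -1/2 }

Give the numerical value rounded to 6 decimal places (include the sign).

−√(8/105) = -0.276026

√[6·3!3!2!/9! · 3!3!2!3!2!3!] = √(216/35)
  +(−1)^0/∏(0,3,3,2,0,0)! = 1/72  (running 1/72)
  +(−1)^1/∏(1,2,2,1,1,1)! = -1/4  (running -17/72)
  +(−1)^2/∏(2,1,1,0,2,2)! = 1/8  (running -1/9)
⟨..|..⟩ = √(216/35)·(-1/9) = -0.276026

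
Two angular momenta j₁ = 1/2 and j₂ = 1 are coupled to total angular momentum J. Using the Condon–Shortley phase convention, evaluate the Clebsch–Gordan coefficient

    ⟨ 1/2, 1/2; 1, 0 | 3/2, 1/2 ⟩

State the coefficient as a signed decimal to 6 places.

√[4·0!1!2!/4! · 1!0!1!1!2!1!] = √(2/3)
  +(−1)^0/∏(0,0,0,1,1,1)! = 1  (running 1)
⟨..|..⟩ = √(2/3)·(1) = +0.816497

+0.816497  (= +√(2/3))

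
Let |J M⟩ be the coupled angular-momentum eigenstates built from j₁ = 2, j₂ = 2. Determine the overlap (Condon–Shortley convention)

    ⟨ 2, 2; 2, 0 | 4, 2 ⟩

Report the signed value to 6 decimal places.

j₁+j₂−J=0  J+j₁−j₂=4  J−j₁+j₂=4  j₁+j₂+J+1=9
(j₁±m₁, j₂±m₂, J±M) = (4,0,2,2,6,2)
P² = 13824/7
sum k=0..0:
  [0] +1/96 = 1/96
S = 1/96
C² = P²·S² = 3/14 ; C = +0.462910

+√(3/14) ≈ +0.462910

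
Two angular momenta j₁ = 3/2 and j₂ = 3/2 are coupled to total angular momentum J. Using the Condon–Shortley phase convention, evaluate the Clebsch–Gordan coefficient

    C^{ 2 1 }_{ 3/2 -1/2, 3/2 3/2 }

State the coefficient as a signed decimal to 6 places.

triangle: 1!·2!·2!/6! = 4/720
(j±m)!: 1!·2!·3!·0!·3!·1! = 72
prefactor² = (2J+1)·Δ·N² = 2
  k=1: −1/(1!·0!·1!·2!·1!·0!) = -1/2
Σ = -1/2  ⇒  CG² = 2·(-1/2)² = 1/2
CG = −√(1/2) = -0.707107

−√(1/2) = -0.707107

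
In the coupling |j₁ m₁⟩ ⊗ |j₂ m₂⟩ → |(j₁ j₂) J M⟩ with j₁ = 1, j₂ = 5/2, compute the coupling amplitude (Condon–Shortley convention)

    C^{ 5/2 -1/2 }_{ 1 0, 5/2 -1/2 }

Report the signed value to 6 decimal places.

triangle: 1!×1!×4!/7! = 24/5040
(j±m)!: 1!×1!×2!×3!×2!×3! = 144
prefactor² = (2J+1)×Δ×N² = 144/35
  k=0: +1/(0!×1!×1!×2!×0!×2!) = 1/4
  k=1: −1/(1!×0!×0!×1!×1!×3!) = -1/6
Σ = 1/12  ⇒  CG² = 144/35×1/12² = 1/35
CG = +√(1/35) = +0.169031

+0.169031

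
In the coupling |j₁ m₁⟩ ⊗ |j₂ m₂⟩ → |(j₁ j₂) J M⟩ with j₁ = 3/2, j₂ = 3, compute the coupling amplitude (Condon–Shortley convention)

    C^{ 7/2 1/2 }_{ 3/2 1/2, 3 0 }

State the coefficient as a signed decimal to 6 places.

triangle: 1!*2!*5!/9! = 240/362880
(j±m)!: 2!*1!*3!*3!*4!*3! = 10368
prefactor² = (2J+1)*Δ*N² = 384/7
  k=0: +1/(0!*1!*1!*3!*1!*2!) = 1/12
  k=1: −1/(1!*0!*0!*2!*2!*3!) = -1/24
Σ = 1/24  ⇒  CG² = 384/7*1/24² = 2/21
CG = +√(2/21) = +0.308607

+0.308607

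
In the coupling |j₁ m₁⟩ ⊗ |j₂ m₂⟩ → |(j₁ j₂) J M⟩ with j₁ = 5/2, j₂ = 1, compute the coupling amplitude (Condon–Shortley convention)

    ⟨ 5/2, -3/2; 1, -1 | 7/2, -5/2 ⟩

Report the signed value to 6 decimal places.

+√(5/7) ≈ +0.845154

j₁+j₂−J=0  J+j₁−j₂=5  J−j₁+j₂=2  j₁+j₂+J+1=8
(j₁±m₁, j₂±m₂, J±M) = (1,4,0,2,1,6)
P² = 11520/7
sum k=0..0:
  [0] +1/48 = 1/48
S = 1/48
C² = P²·S² = 5/7 ; C = +0.845154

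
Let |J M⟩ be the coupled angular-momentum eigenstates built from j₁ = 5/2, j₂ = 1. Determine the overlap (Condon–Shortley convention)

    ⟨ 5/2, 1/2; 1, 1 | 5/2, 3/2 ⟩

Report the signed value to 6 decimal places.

triangle: 1!×4!×1!/7! = 24/5040
(j±m)!: 3!×2!×2!×0!×4!×1! = 576
prefactor² = (2J+1)×Δ×N² = 576/35
  k=1: −1/(1!×0!×1!×1!×3!×0!) = -1/6
Σ = -1/6  ⇒  CG² = 576/35×(-1/6)² = 16/35
CG = −√(16/35) = -0.676123

−√(16/35) ≈ -0.676123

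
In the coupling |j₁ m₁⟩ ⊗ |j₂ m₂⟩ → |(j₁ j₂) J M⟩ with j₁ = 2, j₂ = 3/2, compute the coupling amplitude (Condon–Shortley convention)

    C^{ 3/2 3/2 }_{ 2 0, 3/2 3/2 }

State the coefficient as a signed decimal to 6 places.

+√(1/5) = +0.447214

triangle: 2!·2!·1!/6! = 4/720
(j±m)!: 2!·2!·3!·0!·3!·0! = 144
prefactor² = (2J+1)·Δ·N² = 16/5
  k=2: +1/(2!·0!·0!·1!·2!·0!) = 1/4
Σ = 1/4  ⇒  CG² = 16/5·1/4² = 1/5
CG = +√(1/5) = +0.447214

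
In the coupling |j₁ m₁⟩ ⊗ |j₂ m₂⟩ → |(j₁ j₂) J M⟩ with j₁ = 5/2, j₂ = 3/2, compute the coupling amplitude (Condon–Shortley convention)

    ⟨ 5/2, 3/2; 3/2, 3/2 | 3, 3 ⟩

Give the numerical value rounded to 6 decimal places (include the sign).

-0.612372

√[7·1!4!2!/8! · 4!1!3!0!6!0!] = √(864)
  +(−1)^1/∏(1,0,0,2,4,0)! = -1/48  (running -1/48)
⟨..|..⟩ = √(864)·(-1/48) = -0.612372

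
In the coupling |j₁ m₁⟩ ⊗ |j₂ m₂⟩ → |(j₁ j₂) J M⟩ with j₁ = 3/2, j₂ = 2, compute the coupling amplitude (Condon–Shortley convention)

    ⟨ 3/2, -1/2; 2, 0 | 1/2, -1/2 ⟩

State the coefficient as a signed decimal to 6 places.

j₁+j₂−J=3  J+j₁−j₂=0  J−j₁+j₂=1  j₁+j₂+J+1=5
(j₁±m₁, j₂±m₂, J±M) = (1,2,2,2,0,1)
P² = 4/5
sum k=2..2:
  [2] +1/2 = 1/2
S = 1/2
C² = P²·S² = 1/5 ; C = +0.447214

+0.447214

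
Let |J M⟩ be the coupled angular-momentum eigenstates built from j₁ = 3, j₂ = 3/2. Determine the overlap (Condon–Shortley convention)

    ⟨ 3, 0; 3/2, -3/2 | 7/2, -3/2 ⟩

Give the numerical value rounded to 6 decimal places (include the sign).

+√(10/21) ≈ +0.690066

triangle: 1!·5!·2!/9! = 240/362880
(j±m)!: 3!·3!·0!·3!·2!·5! = 51840
prefactor² = (2J+1)·Δ·N² = 1920/7
  k=0: +1/(0!·1!·3!·0!·2!·2!) = 1/24
Σ = 1/24  ⇒  CG² = 1920/7·1/24² = 10/21
CG = +√(10/21) = +0.690066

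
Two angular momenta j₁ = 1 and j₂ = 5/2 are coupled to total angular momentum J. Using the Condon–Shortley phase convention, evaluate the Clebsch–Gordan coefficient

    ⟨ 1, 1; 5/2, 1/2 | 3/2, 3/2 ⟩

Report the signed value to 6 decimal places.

+√(1/15) = +0.258199

√[4·2!0!3!/6! · 2!0!3!2!3!0!] = √(48/5)
  +(−1)^0/∏(0,2,0,3,0,0)! = 1/12  (running 1/12)
⟨..|..⟩ = √(48/5)·(1/12) = +0.258199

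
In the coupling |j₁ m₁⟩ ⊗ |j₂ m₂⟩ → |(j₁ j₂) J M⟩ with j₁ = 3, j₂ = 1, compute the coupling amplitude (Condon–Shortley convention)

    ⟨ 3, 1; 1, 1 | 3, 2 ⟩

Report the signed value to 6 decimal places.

j₁+j₂−J=1  J+j₁−j₂=5  J−j₁+j₂=1  j₁+j₂+J+1=8
(j₁±m₁, j₂±m₂, J±M) = (4,2,2,0,5,1)
P² = 240
sum k=1..1:
  [1] −1/24 = -1/24
S = -1/24
C² = P²·S² = 5/12 ; C = -0.645497

-0.645497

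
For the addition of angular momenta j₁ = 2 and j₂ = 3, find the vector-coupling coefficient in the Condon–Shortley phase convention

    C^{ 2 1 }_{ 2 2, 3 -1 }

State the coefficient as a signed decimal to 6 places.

j₁+j₂−J=3  J+j₁−j₂=1  J−j₁+j₂=3  j₁+j₂+J+1=8
(j₁±m₁, j₂±m₂, J±M) = (4,0,2,4,3,1)
P² = 216/7
sum k=0..0:
  [0] +1/12 = 1/12
S = 1/12
C² = P²·S² = 3/14 ; C = +0.462910

+√(3/14) = +0.462910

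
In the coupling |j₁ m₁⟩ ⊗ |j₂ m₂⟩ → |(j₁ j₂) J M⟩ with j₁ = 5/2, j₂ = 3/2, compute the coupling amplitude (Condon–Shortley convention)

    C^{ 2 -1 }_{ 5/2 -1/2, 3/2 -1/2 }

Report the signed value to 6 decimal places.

-0.545545  (= −√(25/84))

j₁+j₂−J=2  J+j₁−j₂=3  J−j₁+j₂=1  j₁+j₂+J+1=7
(j₁±m₁, j₂±m₂, J±M) = (2,3,1,2,1,3)
P² = 12/7
sum k=0..1:
  [0] +1/12 = 1/12
  [1] −1/2 = -1/2
S = -5/12
C² = P²·S² = 25/84 ; C = -0.545545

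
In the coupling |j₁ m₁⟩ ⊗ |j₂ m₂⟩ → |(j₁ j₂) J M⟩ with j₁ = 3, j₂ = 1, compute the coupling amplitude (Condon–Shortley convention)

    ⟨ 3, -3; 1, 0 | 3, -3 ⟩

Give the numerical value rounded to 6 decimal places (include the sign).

j₁+j₂−J=1  J+j₁−j₂=5  J−j₁+j₂=1  j₁+j₂+J+1=8
(j₁±m₁, j₂±m₂, J±M) = (0,6,1,1,0,6)
P² = 10800
sum k=1..1:
  [1] −1/120 = -1/120
S = -1/120
C² = P²·S² = 3/4 ; C = -0.866025

−√(3/4) ≈ -0.866025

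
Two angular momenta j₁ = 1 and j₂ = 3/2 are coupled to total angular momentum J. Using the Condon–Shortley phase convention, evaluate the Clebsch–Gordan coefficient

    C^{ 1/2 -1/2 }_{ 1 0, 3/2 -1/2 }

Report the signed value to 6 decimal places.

triangle: 2!·0!·1!/4! = 2/24
(j±m)!: 1!·1!·1!·2!·0!·1! = 2
prefactor² = (2J+1)·Δ·N² = 1/3
  k=1: −1/(1!·1!·0!·0!·0!·1!) = -1
Σ = -1  ⇒  CG² = 1/3·(-1)² = 1/3
CG = −√(1/3) = -0.577350

−√(1/3) = -0.577350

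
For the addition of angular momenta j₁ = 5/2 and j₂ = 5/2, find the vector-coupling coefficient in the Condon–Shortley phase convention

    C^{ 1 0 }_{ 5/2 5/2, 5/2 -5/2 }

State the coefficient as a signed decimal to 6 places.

+0.597614  (= +√(5/14))

j₁+j₂−J=4  J+j₁−j₂=1  J−j₁+j₂=1  j₁+j₂+J+1=7
(j₁±m₁, j₂±m₂, J±M) = (5,0,0,5,1,1)
P² = 1440/7
sum k=0..0:
  [0] +1/24 = 1/24
S = 1/24
C² = P²·S² = 5/14 ; C = +0.597614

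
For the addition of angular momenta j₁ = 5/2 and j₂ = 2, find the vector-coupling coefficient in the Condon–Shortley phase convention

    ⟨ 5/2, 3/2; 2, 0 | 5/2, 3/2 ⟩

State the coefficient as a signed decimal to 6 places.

triangle: 2!·3!·2!/8! = 24/40320
(j±m)!: 4!·1!·2!·2!·4!·1! = 2304
prefactor² = (2J+1)·Δ·N² = 288/35
  k=0: +1/(0!·2!·1!·2!·2!·0!) = 1/8
  k=1: −1/(1!·1!·0!·1!·3!·1!) = -1/6
Σ = -1/24  ⇒  CG² = 288/35·(-1/24)² = 1/70
CG = −√(1/70) = -0.119523

−√(1/70) ≈ -0.119523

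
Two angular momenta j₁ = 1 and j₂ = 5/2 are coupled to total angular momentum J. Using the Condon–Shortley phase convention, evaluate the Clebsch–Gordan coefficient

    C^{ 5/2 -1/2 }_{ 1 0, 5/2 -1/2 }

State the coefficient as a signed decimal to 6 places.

+0.169031  (= +√(1/35))

j₁+j₂−J=1  J+j₁−j₂=1  J−j₁+j₂=4  j₁+j₂+J+1=7
(j₁±m₁, j₂±m₂, J±M) = (1,1,2,3,2,3)
P² = 144/35
sum k=0..1:
  [0] +1/4 = 1/4
  [1] −1/6 = -1/6
S = 1/12
C² = P²·S² = 1/35 ; C = +0.169031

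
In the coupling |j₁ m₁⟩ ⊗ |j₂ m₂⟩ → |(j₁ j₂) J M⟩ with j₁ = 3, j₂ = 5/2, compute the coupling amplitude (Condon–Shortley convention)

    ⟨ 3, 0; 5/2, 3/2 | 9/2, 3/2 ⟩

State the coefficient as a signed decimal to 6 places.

−√(45/154) ≈ -0.540562

j₁+j₂−J=1  J+j₁−j₂=5  J−j₁+j₂=4  j₁+j₂+J+1=11
(j₁±m₁, j₂±m₂, J±M) = (3,3,4,1,6,3)
P² = 207360/77
sum k=0..1:
  [0] +1/288 = 1/288
  [1] −1/72 = -1/72
S = -1/96
C² = P²·S² = 45/154 ; C = -0.540562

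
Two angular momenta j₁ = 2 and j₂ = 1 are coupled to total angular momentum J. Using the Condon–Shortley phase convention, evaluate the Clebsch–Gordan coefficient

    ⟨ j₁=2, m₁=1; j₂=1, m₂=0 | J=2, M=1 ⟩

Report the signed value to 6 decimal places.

triangle: 1!*3!*1!/6! = 6/720
(j±m)!: 3!*1!*1!*1!*3!*1! = 36
prefactor² = (2J+1)*Δ*N² = 3/2
  k=0: +1/(0!*1!*1!*1!*2!*0!) = 1/2
  k=1: −1/(1!*0!*0!*0!*3!*1!) = -1/6
Σ = 1/3  ⇒  CG² = 3/2*1/3² = 1/6
CG = +√(1/6) = +0.408248

+0.408248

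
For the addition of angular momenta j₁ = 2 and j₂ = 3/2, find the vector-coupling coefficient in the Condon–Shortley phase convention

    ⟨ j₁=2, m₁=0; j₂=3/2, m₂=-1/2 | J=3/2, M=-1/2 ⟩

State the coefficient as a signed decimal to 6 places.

-0.447214  (= −√(1/5))

j₁+j₂−J=2  J+j₁−j₂=2  J−j₁+j₂=1  j₁+j₂+J+1=6
(j₁±m₁, j₂±m₂, J±M) = (2,2,1,2,1,2)
P² = 16/45
sum k=0..1:
  [0] +1/4 = 1/4
  [1] −1/1 = -1
S = -3/4
C² = P²·S² = 1/5 ; C = -0.447214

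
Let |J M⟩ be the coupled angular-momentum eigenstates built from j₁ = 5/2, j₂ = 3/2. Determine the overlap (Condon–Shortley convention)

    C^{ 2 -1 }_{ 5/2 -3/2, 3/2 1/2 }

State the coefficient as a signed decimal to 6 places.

+√(1/42) = +0.154303

j₁+j₂−J=2  J+j₁−j₂=3  J−j₁+j₂=1  j₁+j₂+J+1=7
(j₁±m₁, j₂±m₂, J±M) = (1,4,2,1,1,3)
P² = 24/7
sum k=1..2:
  [1] −1/6 = -1/6
  [2] +1/4 = 1/4
S = 1/12
C² = P²·S² = 1/42 ; C = +0.154303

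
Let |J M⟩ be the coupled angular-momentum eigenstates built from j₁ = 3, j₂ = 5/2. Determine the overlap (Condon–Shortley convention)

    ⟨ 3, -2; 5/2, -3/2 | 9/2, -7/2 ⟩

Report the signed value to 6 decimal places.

√[10·1!5!4!/11! · 1!5!1!4!1!8!] = √(921600/11)
  +(−1)^0/∏(0,1,5,1,0,3)! = 1/720  (running 1/720)
  +(−1)^1/∏(1,0,4,0,1,4)! = -1/576  (running -1/2880)
⟨..|..⟩ = √(921600/11)·(-1/2880) = -0.100504

-0.100504  (= −√(1/99))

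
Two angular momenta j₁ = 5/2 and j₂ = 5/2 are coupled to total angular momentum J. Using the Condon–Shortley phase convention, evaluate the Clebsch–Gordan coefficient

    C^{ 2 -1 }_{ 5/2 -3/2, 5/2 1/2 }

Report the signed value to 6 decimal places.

+√(1/7) = +0.377964

triangle: 3!×2!×2!/8! = 24/40320
(j±m)!: 1!×4!×3!×2!×1!×3! = 1728
prefactor² = (2J+1)×Δ×N² = 36/7
  k=2: +1/(2!×1!×2!×1!×0!×1!) = 1/4
  k=3: −1/(3!×0!×1!×0!×1!×2!) = -1/12
Σ = 1/6  ⇒  CG² = 36/7×1/6² = 1/7
CG = +√(1/7) = +0.377964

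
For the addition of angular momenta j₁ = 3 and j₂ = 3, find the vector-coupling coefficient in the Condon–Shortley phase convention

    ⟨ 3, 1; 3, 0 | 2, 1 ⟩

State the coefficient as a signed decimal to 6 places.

+√(1/42) ≈ +0.154303

triangle: 4!*2!*2!/9! = 96/362880
(j±m)!: 4!*2!*3!*3!*3!*1! = 10368
prefactor² = (2J+1)*Δ*N² = 96/7
  k=1: −1/(1!*3!*1!*2!*1!*0!) = -1/12
  k=2: +1/(2!*2!*0!*1!*2!*1!) = 1/8
Σ = 1/24  ⇒  CG² = 96/7*1/24² = 1/42
CG = +√(1/42) = +0.154303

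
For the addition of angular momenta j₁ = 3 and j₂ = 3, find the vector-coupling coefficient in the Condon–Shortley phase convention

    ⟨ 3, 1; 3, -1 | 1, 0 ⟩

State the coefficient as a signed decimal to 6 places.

√[3·5!1!1!/8! · 4!2!2!4!1!1!] = √(144/7)
  +(−1)^1/∏(1,4,1,1,0,0)! = -1/24  (running -1/24)
  +(−1)^2/∏(2,3,0,0,1,1)! = 1/12  (running 1/24)
⟨..|..⟩ = √(144/7)·(1/24) = +0.188982

+√(1/28) = +0.188982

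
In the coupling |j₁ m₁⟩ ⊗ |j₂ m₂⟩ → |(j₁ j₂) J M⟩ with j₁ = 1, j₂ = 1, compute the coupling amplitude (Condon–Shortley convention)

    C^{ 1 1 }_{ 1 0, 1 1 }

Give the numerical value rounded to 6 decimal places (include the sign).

-0.707107

triangle: 1!×1!×1!/4! = 1/24
(j±m)!: 1!×1!×2!×0!×2!×0! = 4
prefactor² = (2J+1)×Δ×N² = 1/2
  k=1: −1/(1!×0!×0!×1!×1!×0!) = -1
Σ = -1  ⇒  CG² = 1/2×(-1)² = 1/2
CG = −√(1/2) = -0.707107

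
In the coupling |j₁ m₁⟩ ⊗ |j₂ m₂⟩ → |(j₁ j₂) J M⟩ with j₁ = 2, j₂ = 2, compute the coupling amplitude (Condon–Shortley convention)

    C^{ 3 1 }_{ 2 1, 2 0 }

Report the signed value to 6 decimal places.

+√(1/5) ≈ +0.447214

j₁+j₂−J=1  J+j₁−j₂=3  J−j₁+j₂=3  j₁+j₂+J+1=8
(j₁±m₁, j₂±m₂, J±M) = (3,1,2,2,4,2)
P² = 36/5
sum k=0..1:
  [0] +1/4 = 1/4
  [1] −1/12 = -1/12
S = 1/6
C² = P²·S² = 1/5 ; C = +0.447214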